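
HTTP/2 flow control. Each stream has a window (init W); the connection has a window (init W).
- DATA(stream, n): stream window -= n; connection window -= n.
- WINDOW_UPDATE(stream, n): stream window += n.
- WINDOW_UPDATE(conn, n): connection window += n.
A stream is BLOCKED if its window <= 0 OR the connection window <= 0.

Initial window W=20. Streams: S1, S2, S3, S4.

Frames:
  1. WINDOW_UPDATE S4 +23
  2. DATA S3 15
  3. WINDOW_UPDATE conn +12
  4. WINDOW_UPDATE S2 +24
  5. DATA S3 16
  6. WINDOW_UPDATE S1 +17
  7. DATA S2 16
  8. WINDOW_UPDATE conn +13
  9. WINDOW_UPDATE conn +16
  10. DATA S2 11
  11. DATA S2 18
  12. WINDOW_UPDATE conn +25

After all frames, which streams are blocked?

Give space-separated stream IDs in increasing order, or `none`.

Answer: S2 S3

Derivation:
Op 1: conn=20 S1=20 S2=20 S3=20 S4=43 blocked=[]
Op 2: conn=5 S1=20 S2=20 S3=5 S4=43 blocked=[]
Op 3: conn=17 S1=20 S2=20 S3=5 S4=43 blocked=[]
Op 4: conn=17 S1=20 S2=44 S3=5 S4=43 blocked=[]
Op 5: conn=1 S1=20 S2=44 S3=-11 S4=43 blocked=[3]
Op 6: conn=1 S1=37 S2=44 S3=-11 S4=43 blocked=[3]
Op 7: conn=-15 S1=37 S2=28 S3=-11 S4=43 blocked=[1, 2, 3, 4]
Op 8: conn=-2 S1=37 S2=28 S3=-11 S4=43 blocked=[1, 2, 3, 4]
Op 9: conn=14 S1=37 S2=28 S3=-11 S4=43 blocked=[3]
Op 10: conn=3 S1=37 S2=17 S3=-11 S4=43 blocked=[3]
Op 11: conn=-15 S1=37 S2=-1 S3=-11 S4=43 blocked=[1, 2, 3, 4]
Op 12: conn=10 S1=37 S2=-1 S3=-11 S4=43 blocked=[2, 3]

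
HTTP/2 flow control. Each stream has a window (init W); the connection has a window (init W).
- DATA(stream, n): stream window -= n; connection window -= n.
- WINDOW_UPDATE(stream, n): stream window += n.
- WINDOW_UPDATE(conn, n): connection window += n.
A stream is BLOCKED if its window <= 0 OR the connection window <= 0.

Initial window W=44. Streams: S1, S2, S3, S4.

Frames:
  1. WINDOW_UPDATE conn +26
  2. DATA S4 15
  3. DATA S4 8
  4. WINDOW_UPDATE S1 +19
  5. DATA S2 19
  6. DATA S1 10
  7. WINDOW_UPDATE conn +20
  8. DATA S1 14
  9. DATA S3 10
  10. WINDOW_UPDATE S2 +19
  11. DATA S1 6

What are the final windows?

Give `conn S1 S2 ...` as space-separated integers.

Op 1: conn=70 S1=44 S2=44 S3=44 S4=44 blocked=[]
Op 2: conn=55 S1=44 S2=44 S3=44 S4=29 blocked=[]
Op 3: conn=47 S1=44 S2=44 S3=44 S4=21 blocked=[]
Op 4: conn=47 S1=63 S2=44 S3=44 S4=21 blocked=[]
Op 5: conn=28 S1=63 S2=25 S3=44 S4=21 blocked=[]
Op 6: conn=18 S1=53 S2=25 S3=44 S4=21 blocked=[]
Op 7: conn=38 S1=53 S2=25 S3=44 S4=21 blocked=[]
Op 8: conn=24 S1=39 S2=25 S3=44 S4=21 blocked=[]
Op 9: conn=14 S1=39 S2=25 S3=34 S4=21 blocked=[]
Op 10: conn=14 S1=39 S2=44 S3=34 S4=21 blocked=[]
Op 11: conn=8 S1=33 S2=44 S3=34 S4=21 blocked=[]

Answer: 8 33 44 34 21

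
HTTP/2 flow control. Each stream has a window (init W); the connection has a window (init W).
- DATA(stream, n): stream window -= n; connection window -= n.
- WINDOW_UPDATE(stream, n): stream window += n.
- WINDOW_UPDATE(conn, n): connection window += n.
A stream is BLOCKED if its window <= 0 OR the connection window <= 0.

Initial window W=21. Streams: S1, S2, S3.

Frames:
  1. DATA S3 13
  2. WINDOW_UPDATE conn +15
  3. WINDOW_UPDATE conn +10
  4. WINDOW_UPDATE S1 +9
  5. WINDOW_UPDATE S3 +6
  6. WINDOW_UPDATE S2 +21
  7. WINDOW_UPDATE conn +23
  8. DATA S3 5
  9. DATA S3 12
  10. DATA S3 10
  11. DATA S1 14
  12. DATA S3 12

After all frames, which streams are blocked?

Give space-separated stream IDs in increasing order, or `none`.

Op 1: conn=8 S1=21 S2=21 S3=8 blocked=[]
Op 2: conn=23 S1=21 S2=21 S3=8 blocked=[]
Op 3: conn=33 S1=21 S2=21 S3=8 blocked=[]
Op 4: conn=33 S1=30 S2=21 S3=8 blocked=[]
Op 5: conn=33 S1=30 S2=21 S3=14 blocked=[]
Op 6: conn=33 S1=30 S2=42 S3=14 blocked=[]
Op 7: conn=56 S1=30 S2=42 S3=14 blocked=[]
Op 8: conn=51 S1=30 S2=42 S3=9 blocked=[]
Op 9: conn=39 S1=30 S2=42 S3=-3 blocked=[3]
Op 10: conn=29 S1=30 S2=42 S3=-13 blocked=[3]
Op 11: conn=15 S1=16 S2=42 S3=-13 blocked=[3]
Op 12: conn=3 S1=16 S2=42 S3=-25 blocked=[3]

Answer: S3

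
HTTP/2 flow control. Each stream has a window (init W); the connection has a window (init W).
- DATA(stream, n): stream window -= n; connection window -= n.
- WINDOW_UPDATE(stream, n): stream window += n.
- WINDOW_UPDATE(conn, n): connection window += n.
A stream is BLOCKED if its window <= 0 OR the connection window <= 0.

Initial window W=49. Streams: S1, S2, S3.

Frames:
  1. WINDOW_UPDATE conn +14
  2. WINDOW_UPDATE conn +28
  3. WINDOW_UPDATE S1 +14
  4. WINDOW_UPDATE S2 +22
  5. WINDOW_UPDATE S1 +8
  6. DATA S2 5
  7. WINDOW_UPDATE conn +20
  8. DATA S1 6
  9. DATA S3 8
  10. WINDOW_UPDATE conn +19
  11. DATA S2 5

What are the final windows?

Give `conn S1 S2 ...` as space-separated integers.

Answer: 106 65 61 41

Derivation:
Op 1: conn=63 S1=49 S2=49 S3=49 blocked=[]
Op 2: conn=91 S1=49 S2=49 S3=49 blocked=[]
Op 3: conn=91 S1=63 S2=49 S3=49 blocked=[]
Op 4: conn=91 S1=63 S2=71 S3=49 blocked=[]
Op 5: conn=91 S1=71 S2=71 S3=49 blocked=[]
Op 6: conn=86 S1=71 S2=66 S3=49 blocked=[]
Op 7: conn=106 S1=71 S2=66 S3=49 blocked=[]
Op 8: conn=100 S1=65 S2=66 S3=49 blocked=[]
Op 9: conn=92 S1=65 S2=66 S3=41 blocked=[]
Op 10: conn=111 S1=65 S2=66 S3=41 blocked=[]
Op 11: conn=106 S1=65 S2=61 S3=41 blocked=[]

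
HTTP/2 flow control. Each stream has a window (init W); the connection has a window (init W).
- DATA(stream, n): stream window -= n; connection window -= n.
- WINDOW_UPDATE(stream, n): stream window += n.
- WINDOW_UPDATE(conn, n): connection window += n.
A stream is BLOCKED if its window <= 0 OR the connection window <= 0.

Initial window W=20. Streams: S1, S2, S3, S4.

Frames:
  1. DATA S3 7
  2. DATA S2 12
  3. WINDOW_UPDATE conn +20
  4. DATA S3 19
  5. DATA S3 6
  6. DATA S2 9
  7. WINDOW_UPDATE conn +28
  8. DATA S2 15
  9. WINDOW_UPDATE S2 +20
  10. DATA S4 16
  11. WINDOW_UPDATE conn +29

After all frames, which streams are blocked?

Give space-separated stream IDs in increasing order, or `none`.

Op 1: conn=13 S1=20 S2=20 S3=13 S4=20 blocked=[]
Op 2: conn=1 S1=20 S2=8 S3=13 S4=20 blocked=[]
Op 3: conn=21 S1=20 S2=8 S3=13 S4=20 blocked=[]
Op 4: conn=2 S1=20 S2=8 S3=-6 S4=20 blocked=[3]
Op 5: conn=-4 S1=20 S2=8 S3=-12 S4=20 blocked=[1, 2, 3, 4]
Op 6: conn=-13 S1=20 S2=-1 S3=-12 S4=20 blocked=[1, 2, 3, 4]
Op 7: conn=15 S1=20 S2=-1 S3=-12 S4=20 blocked=[2, 3]
Op 8: conn=0 S1=20 S2=-16 S3=-12 S4=20 blocked=[1, 2, 3, 4]
Op 9: conn=0 S1=20 S2=4 S3=-12 S4=20 blocked=[1, 2, 3, 4]
Op 10: conn=-16 S1=20 S2=4 S3=-12 S4=4 blocked=[1, 2, 3, 4]
Op 11: conn=13 S1=20 S2=4 S3=-12 S4=4 blocked=[3]

Answer: S3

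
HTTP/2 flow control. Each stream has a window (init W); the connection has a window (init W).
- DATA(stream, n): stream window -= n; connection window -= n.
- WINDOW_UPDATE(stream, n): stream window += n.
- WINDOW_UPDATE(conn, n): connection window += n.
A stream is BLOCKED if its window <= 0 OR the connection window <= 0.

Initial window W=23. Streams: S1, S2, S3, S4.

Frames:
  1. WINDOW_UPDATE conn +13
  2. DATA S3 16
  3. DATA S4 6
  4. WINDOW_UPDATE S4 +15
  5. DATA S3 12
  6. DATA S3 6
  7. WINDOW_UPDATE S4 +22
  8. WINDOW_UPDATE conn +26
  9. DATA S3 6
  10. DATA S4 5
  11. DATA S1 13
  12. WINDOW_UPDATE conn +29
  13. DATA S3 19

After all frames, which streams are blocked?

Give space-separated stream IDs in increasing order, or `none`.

Answer: S3

Derivation:
Op 1: conn=36 S1=23 S2=23 S3=23 S4=23 blocked=[]
Op 2: conn=20 S1=23 S2=23 S3=7 S4=23 blocked=[]
Op 3: conn=14 S1=23 S2=23 S3=7 S4=17 blocked=[]
Op 4: conn=14 S1=23 S2=23 S3=7 S4=32 blocked=[]
Op 5: conn=2 S1=23 S2=23 S3=-5 S4=32 blocked=[3]
Op 6: conn=-4 S1=23 S2=23 S3=-11 S4=32 blocked=[1, 2, 3, 4]
Op 7: conn=-4 S1=23 S2=23 S3=-11 S4=54 blocked=[1, 2, 3, 4]
Op 8: conn=22 S1=23 S2=23 S3=-11 S4=54 blocked=[3]
Op 9: conn=16 S1=23 S2=23 S3=-17 S4=54 blocked=[3]
Op 10: conn=11 S1=23 S2=23 S3=-17 S4=49 blocked=[3]
Op 11: conn=-2 S1=10 S2=23 S3=-17 S4=49 blocked=[1, 2, 3, 4]
Op 12: conn=27 S1=10 S2=23 S3=-17 S4=49 blocked=[3]
Op 13: conn=8 S1=10 S2=23 S3=-36 S4=49 blocked=[3]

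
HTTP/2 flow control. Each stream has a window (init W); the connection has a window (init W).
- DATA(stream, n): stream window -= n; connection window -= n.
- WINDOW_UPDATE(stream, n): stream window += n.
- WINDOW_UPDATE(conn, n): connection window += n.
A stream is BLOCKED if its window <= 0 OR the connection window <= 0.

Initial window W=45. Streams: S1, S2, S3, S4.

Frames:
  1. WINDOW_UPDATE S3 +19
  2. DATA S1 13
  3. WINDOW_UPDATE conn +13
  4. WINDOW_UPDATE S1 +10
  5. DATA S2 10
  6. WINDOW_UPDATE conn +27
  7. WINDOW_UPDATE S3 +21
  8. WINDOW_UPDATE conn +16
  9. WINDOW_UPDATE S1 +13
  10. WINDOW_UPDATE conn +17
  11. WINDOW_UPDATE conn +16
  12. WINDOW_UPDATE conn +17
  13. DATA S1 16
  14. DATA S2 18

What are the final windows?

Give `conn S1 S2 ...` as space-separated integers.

Op 1: conn=45 S1=45 S2=45 S3=64 S4=45 blocked=[]
Op 2: conn=32 S1=32 S2=45 S3=64 S4=45 blocked=[]
Op 3: conn=45 S1=32 S2=45 S3=64 S4=45 blocked=[]
Op 4: conn=45 S1=42 S2=45 S3=64 S4=45 blocked=[]
Op 5: conn=35 S1=42 S2=35 S3=64 S4=45 blocked=[]
Op 6: conn=62 S1=42 S2=35 S3=64 S4=45 blocked=[]
Op 7: conn=62 S1=42 S2=35 S3=85 S4=45 blocked=[]
Op 8: conn=78 S1=42 S2=35 S3=85 S4=45 blocked=[]
Op 9: conn=78 S1=55 S2=35 S3=85 S4=45 blocked=[]
Op 10: conn=95 S1=55 S2=35 S3=85 S4=45 blocked=[]
Op 11: conn=111 S1=55 S2=35 S3=85 S4=45 blocked=[]
Op 12: conn=128 S1=55 S2=35 S3=85 S4=45 blocked=[]
Op 13: conn=112 S1=39 S2=35 S3=85 S4=45 blocked=[]
Op 14: conn=94 S1=39 S2=17 S3=85 S4=45 blocked=[]

Answer: 94 39 17 85 45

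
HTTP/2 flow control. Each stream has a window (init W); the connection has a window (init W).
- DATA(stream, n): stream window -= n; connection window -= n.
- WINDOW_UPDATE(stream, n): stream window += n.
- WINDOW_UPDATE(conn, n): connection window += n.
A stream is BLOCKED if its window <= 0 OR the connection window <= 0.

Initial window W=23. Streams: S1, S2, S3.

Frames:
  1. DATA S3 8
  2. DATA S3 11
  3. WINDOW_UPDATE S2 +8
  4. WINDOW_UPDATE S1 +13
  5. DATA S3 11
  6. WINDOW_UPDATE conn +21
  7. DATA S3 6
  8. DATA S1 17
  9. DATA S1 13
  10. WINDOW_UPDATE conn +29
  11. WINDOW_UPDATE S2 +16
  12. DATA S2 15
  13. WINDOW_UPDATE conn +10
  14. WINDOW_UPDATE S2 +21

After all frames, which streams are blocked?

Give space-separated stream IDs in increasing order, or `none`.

Answer: S3

Derivation:
Op 1: conn=15 S1=23 S2=23 S3=15 blocked=[]
Op 2: conn=4 S1=23 S2=23 S3=4 blocked=[]
Op 3: conn=4 S1=23 S2=31 S3=4 blocked=[]
Op 4: conn=4 S1=36 S2=31 S3=4 blocked=[]
Op 5: conn=-7 S1=36 S2=31 S3=-7 blocked=[1, 2, 3]
Op 6: conn=14 S1=36 S2=31 S3=-7 blocked=[3]
Op 7: conn=8 S1=36 S2=31 S3=-13 blocked=[3]
Op 8: conn=-9 S1=19 S2=31 S3=-13 blocked=[1, 2, 3]
Op 9: conn=-22 S1=6 S2=31 S3=-13 blocked=[1, 2, 3]
Op 10: conn=7 S1=6 S2=31 S3=-13 blocked=[3]
Op 11: conn=7 S1=6 S2=47 S3=-13 blocked=[3]
Op 12: conn=-8 S1=6 S2=32 S3=-13 blocked=[1, 2, 3]
Op 13: conn=2 S1=6 S2=32 S3=-13 blocked=[3]
Op 14: conn=2 S1=6 S2=53 S3=-13 blocked=[3]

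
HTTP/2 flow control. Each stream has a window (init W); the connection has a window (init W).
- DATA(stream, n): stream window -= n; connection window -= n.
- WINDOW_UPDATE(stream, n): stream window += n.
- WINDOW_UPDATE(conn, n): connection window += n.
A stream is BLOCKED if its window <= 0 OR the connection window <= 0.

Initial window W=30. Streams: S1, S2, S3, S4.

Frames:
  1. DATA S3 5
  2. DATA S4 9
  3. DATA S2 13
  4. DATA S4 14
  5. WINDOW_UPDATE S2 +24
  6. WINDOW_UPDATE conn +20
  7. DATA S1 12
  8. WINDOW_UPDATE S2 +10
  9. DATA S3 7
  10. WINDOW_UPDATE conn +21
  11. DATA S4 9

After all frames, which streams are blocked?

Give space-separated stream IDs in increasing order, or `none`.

Answer: S4

Derivation:
Op 1: conn=25 S1=30 S2=30 S3=25 S4=30 blocked=[]
Op 2: conn=16 S1=30 S2=30 S3=25 S4=21 blocked=[]
Op 3: conn=3 S1=30 S2=17 S3=25 S4=21 blocked=[]
Op 4: conn=-11 S1=30 S2=17 S3=25 S4=7 blocked=[1, 2, 3, 4]
Op 5: conn=-11 S1=30 S2=41 S3=25 S4=7 blocked=[1, 2, 3, 4]
Op 6: conn=9 S1=30 S2=41 S3=25 S4=7 blocked=[]
Op 7: conn=-3 S1=18 S2=41 S3=25 S4=7 blocked=[1, 2, 3, 4]
Op 8: conn=-3 S1=18 S2=51 S3=25 S4=7 blocked=[1, 2, 3, 4]
Op 9: conn=-10 S1=18 S2=51 S3=18 S4=7 blocked=[1, 2, 3, 4]
Op 10: conn=11 S1=18 S2=51 S3=18 S4=7 blocked=[]
Op 11: conn=2 S1=18 S2=51 S3=18 S4=-2 blocked=[4]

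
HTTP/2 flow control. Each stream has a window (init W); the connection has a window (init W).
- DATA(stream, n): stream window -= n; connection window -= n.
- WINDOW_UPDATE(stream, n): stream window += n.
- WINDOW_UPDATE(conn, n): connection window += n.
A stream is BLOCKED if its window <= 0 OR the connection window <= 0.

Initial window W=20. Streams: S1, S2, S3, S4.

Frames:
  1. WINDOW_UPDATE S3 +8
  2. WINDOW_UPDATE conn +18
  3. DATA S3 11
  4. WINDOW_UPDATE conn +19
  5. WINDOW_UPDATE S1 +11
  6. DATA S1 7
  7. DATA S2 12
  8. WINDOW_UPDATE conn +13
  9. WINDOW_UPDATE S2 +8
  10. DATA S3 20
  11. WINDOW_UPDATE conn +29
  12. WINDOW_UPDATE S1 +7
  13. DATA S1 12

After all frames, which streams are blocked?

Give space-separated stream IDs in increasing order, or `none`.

Answer: S3

Derivation:
Op 1: conn=20 S1=20 S2=20 S3=28 S4=20 blocked=[]
Op 2: conn=38 S1=20 S2=20 S3=28 S4=20 blocked=[]
Op 3: conn=27 S1=20 S2=20 S3=17 S4=20 blocked=[]
Op 4: conn=46 S1=20 S2=20 S3=17 S4=20 blocked=[]
Op 5: conn=46 S1=31 S2=20 S3=17 S4=20 blocked=[]
Op 6: conn=39 S1=24 S2=20 S3=17 S4=20 blocked=[]
Op 7: conn=27 S1=24 S2=8 S3=17 S4=20 blocked=[]
Op 8: conn=40 S1=24 S2=8 S3=17 S4=20 blocked=[]
Op 9: conn=40 S1=24 S2=16 S3=17 S4=20 blocked=[]
Op 10: conn=20 S1=24 S2=16 S3=-3 S4=20 blocked=[3]
Op 11: conn=49 S1=24 S2=16 S3=-3 S4=20 blocked=[3]
Op 12: conn=49 S1=31 S2=16 S3=-3 S4=20 blocked=[3]
Op 13: conn=37 S1=19 S2=16 S3=-3 S4=20 blocked=[3]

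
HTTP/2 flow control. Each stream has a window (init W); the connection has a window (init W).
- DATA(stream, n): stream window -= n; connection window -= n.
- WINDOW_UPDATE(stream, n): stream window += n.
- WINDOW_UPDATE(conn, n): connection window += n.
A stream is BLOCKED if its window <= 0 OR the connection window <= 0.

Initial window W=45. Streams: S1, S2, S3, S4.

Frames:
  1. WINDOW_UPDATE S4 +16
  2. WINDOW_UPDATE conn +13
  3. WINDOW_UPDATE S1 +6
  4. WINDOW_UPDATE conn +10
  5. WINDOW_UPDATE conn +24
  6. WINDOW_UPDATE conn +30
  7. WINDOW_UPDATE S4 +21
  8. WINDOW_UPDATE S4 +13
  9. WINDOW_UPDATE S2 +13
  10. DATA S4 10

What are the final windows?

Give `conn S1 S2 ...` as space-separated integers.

Op 1: conn=45 S1=45 S2=45 S3=45 S4=61 blocked=[]
Op 2: conn=58 S1=45 S2=45 S3=45 S4=61 blocked=[]
Op 3: conn=58 S1=51 S2=45 S3=45 S4=61 blocked=[]
Op 4: conn=68 S1=51 S2=45 S3=45 S4=61 blocked=[]
Op 5: conn=92 S1=51 S2=45 S3=45 S4=61 blocked=[]
Op 6: conn=122 S1=51 S2=45 S3=45 S4=61 blocked=[]
Op 7: conn=122 S1=51 S2=45 S3=45 S4=82 blocked=[]
Op 8: conn=122 S1=51 S2=45 S3=45 S4=95 blocked=[]
Op 9: conn=122 S1=51 S2=58 S3=45 S4=95 blocked=[]
Op 10: conn=112 S1=51 S2=58 S3=45 S4=85 blocked=[]

Answer: 112 51 58 45 85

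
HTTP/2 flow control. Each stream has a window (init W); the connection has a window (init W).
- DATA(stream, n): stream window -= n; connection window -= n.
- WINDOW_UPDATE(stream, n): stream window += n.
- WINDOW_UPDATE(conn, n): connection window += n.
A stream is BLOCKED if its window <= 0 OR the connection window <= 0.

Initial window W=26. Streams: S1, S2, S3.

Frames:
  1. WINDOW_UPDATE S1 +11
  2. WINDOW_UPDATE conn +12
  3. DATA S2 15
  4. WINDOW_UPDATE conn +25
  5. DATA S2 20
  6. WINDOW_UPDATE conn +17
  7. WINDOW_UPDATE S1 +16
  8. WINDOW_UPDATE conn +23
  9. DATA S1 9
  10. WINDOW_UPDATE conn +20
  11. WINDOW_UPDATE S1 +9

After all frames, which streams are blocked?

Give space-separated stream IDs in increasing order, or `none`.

Answer: S2

Derivation:
Op 1: conn=26 S1=37 S2=26 S3=26 blocked=[]
Op 2: conn=38 S1=37 S2=26 S3=26 blocked=[]
Op 3: conn=23 S1=37 S2=11 S3=26 blocked=[]
Op 4: conn=48 S1=37 S2=11 S3=26 blocked=[]
Op 5: conn=28 S1=37 S2=-9 S3=26 blocked=[2]
Op 6: conn=45 S1=37 S2=-9 S3=26 blocked=[2]
Op 7: conn=45 S1=53 S2=-9 S3=26 blocked=[2]
Op 8: conn=68 S1=53 S2=-9 S3=26 blocked=[2]
Op 9: conn=59 S1=44 S2=-9 S3=26 blocked=[2]
Op 10: conn=79 S1=44 S2=-9 S3=26 blocked=[2]
Op 11: conn=79 S1=53 S2=-9 S3=26 blocked=[2]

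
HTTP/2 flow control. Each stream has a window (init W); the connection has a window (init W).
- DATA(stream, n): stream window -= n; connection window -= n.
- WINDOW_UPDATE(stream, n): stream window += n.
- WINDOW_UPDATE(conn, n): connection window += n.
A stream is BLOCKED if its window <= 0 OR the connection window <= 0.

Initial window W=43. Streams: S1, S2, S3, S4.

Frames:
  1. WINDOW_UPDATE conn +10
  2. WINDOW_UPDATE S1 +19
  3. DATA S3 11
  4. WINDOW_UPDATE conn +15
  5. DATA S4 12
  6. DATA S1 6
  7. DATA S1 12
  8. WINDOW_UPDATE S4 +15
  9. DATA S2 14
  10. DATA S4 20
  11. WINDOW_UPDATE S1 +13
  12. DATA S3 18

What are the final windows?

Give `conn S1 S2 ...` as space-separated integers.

Op 1: conn=53 S1=43 S2=43 S3=43 S4=43 blocked=[]
Op 2: conn=53 S1=62 S2=43 S3=43 S4=43 blocked=[]
Op 3: conn=42 S1=62 S2=43 S3=32 S4=43 blocked=[]
Op 4: conn=57 S1=62 S2=43 S3=32 S4=43 blocked=[]
Op 5: conn=45 S1=62 S2=43 S3=32 S4=31 blocked=[]
Op 6: conn=39 S1=56 S2=43 S3=32 S4=31 blocked=[]
Op 7: conn=27 S1=44 S2=43 S3=32 S4=31 blocked=[]
Op 8: conn=27 S1=44 S2=43 S3=32 S4=46 blocked=[]
Op 9: conn=13 S1=44 S2=29 S3=32 S4=46 blocked=[]
Op 10: conn=-7 S1=44 S2=29 S3=32 S4=26 blocked=[1, 2, 3, 4]
Op 11: conn=-7 S1=57 S2=29 S3=32 S4=26 blocked=[1, 2, 3, 4]
Op 12: conn=-25 S1=57 S2=29 S3=14 S4=26 blocked=[1, 2, 3, 4]

Answer: -25 57 29 14 26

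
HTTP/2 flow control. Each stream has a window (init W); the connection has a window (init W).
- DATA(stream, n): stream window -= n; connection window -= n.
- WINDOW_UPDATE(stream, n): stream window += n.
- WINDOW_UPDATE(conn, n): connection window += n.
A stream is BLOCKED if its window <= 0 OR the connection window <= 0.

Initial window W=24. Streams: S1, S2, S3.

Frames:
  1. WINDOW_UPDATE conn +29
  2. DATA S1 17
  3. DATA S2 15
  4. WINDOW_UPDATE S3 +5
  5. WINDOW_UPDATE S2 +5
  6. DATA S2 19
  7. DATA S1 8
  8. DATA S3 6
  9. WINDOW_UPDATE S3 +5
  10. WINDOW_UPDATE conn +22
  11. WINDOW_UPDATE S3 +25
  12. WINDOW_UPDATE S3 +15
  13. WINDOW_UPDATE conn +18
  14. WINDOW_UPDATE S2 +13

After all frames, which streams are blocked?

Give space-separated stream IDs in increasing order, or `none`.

Answer: S1

Derivation:
Op 1: conn=53 S1=24 S2=24 S3=24 blocked=[]
Op 2: conn=36 S1=7 S2=24 S3=24 blocked=[]
Op 3: conn=21 S1=7 S2=9 S3=24 blocked=[]
Op 4: conn=21 S1=7 S2=9 S3=29 blocked=[]
Op 5: conn=21 S1=7 S2=14 S3=29 blocked=[]
Op 6: conn=2 S1=7 S2=-5 S3=29 blocked=[2]
Op 7: conn=-6 S1=-1 S2=-5 S3=29 blocked=[1, 2, 3]
Op 8: conn=-12 S1=-1 S2=-5 S3=23 blocked=[1, 2, 3]
Op 9: conn=-12 S1=-1 S2=-5 S3=28 blocked=[1, 2, 3]
Op 10: conn=10 S1=-1 S2=-5 S3=28 blocked=[1, 2]
Op 11: conn=10 S1=-1 S2=-5 S3=53 blocked=[1, 2]
Op 12: conn=10 S1=-1 S2=-5 S3=68 blocked=[1, 2]
Op 13: conn=28 S1=-1 S2=-5 S3=68 blocked=[1, 2]
Op 14: conn=28 S1=-1 S2=8 S3=68 blocked=[1]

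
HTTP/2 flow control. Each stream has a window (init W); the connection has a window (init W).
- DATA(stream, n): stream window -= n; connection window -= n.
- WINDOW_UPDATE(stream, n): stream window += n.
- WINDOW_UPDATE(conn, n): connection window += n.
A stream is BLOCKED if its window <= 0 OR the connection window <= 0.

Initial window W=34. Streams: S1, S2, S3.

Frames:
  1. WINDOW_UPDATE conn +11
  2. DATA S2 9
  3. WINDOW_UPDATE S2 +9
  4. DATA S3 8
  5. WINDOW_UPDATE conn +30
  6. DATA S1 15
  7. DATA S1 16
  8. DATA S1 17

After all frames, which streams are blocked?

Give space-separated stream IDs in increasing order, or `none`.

Op 1: conn=45 S1=34 S2=34 S3=34 blocked=[]
Op 2: conn=36 S1=34 S2=25 S3=34 blocked=[]
Op 3: conn=36 S1=34 S2=34 S3=34 blocked=[]
Op 4: conn=28 S1=34 S2=34 S3=26 blocked=[]
Op 5: conn=58 S1=34 S2=34 S3=26 blocked=[]
Op 6: conn=43 S1=19 S2=34 S3=26 blocked=[]
Op 7: conn=27 S1=3 S2=34 S3=26 blocked=[]
Op 8: conn=10 S1=-14 S2=34 S3=26 blocked=[1]

Answer: S1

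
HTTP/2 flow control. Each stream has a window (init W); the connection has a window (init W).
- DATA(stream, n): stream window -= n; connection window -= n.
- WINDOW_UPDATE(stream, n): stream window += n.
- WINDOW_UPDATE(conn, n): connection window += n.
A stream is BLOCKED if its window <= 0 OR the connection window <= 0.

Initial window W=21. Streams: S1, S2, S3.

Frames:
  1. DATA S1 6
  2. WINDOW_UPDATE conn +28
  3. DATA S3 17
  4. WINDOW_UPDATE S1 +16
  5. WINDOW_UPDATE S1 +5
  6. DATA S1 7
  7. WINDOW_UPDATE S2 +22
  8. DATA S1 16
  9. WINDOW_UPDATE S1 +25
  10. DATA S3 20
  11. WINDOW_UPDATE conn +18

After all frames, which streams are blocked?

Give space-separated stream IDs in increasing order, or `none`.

Answer: S3

Derivation:
Op 1: conn=15 S1=15 S2=21 S3=21 blocked=[]
Op 2: conn=43 S1=15 S2=21 S3=21 blocked=[]
Op 3: conn=26 S1=15 S2=21 S3=4 blocked=[]
Op 4: conn=26 S1=31 S2=21 S3=4 blocked=[]
Op 5: conn=26 S1=36 S2=21 S3=4 blocked=[]
Op 6: conn=19 S1=29 S2=21 S3=4 blocked=[]
Op 7: conn=19 S1=29 S2=43 S3=4 blocked=[]
Op 8: conn=3 S1=13 S2=43 S3=4 blocked=[]
Op 9: conn=3 S1=38 S2=43 S3=4 blocked=[]
Op 10: conn=-17 S1=38 S2=43 S3=-16 blocked=[1, 2, 3]
Op 11: conn=1 S1=38 S2=43 S3=-16 blocked=[3]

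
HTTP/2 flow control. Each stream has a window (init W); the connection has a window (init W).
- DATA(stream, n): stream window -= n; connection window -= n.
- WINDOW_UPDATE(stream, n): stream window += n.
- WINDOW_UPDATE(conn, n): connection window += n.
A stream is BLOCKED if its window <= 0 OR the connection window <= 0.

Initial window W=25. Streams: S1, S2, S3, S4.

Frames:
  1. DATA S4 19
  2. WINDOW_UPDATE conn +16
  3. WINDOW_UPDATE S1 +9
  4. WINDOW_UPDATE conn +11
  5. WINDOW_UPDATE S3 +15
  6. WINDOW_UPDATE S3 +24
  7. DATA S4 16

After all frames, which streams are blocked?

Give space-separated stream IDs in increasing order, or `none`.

Op 1: conn=6 S1=25 S2=25 S3=25 S4=6 blocked=[]
Op 2: conn=22 S1=25 S2=25 S3=25 S4=6 blocked=[]
Op 3: conn=22 S1=34 S2=25 S3=25 S4=6 blocked=[]
Op 4: conn=33 S1=34 S2=25 S3=25 S4=6 blocked=[]
Op 5: conn=33 S1=34 S2=25 S3=40 S4=6 blocked=[]
Op 6: conn=33 S1=34 S2=25 S3=64 S4=6 blocked=[]
Op 7: conn=17 S1=34 S2=25 S3=64 S4=-10 blocked=[4]

Answer: S4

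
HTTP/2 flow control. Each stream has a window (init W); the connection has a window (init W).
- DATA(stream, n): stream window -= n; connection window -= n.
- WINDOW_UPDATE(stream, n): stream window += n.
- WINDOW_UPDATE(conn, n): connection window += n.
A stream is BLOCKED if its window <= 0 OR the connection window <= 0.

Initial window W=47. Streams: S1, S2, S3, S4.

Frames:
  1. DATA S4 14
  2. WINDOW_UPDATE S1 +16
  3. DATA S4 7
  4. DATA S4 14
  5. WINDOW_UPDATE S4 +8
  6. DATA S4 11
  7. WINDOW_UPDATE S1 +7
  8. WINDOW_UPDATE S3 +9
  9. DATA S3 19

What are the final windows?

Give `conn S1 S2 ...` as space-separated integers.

Answer: -18 70 47 37 9

Derivation:
Op 1: conn=33 S1=47 S2=47 S3=47 S4=33 blocked=[]
Op 2: conn=33 S1=63 S2=47 S3=47 S4=33 blocked=[]
Op 3: conn=26 S1=63 S2=47 S3=47 S4=26 blocked=[]
Op 4: conn=12 S1=63 S2=47 S3=47 S4=12 blocked=[]
Op 5: conn=12 S1=63 S2=47 S3=47 S4=20 blocked=[]
Op 6: conn=1 S1=63 S2=47 S3=47 S4=9 blocked=[]
Op 7: conn=1 S1=70 S2=47 S3=47 S4=9 blocked=[]
Op 8: conn=1 S1=70 S2=47 S3=56 S4=9 blocked=[]
Op 9: conn=-18 S1=70 S2=47 S3=37 S4=9 blocked=[1, 2, 3, 4]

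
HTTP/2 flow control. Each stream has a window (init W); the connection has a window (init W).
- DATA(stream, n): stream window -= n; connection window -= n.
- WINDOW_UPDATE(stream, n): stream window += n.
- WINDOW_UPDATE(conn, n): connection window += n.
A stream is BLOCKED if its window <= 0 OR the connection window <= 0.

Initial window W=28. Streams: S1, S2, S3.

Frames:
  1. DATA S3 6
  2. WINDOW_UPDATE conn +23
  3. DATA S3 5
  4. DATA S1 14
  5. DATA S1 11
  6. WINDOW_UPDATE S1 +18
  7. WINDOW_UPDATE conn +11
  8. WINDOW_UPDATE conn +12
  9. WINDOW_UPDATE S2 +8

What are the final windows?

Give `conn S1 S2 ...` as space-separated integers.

Answer: 38 21 36 17

Derivation:
Op 1: conn=22 S1=28 S2=28 S3=22 blocked=[]
Op 2: conn=45 S1=28 S2=28 S3=22 blocked=[]
Op 3: conn=40 S1=28 S2=28 S3=17 blocked=[]
Op 4: conn=26 S1=14 S2=28 S3=17 blocked=[]
Op 5: conn=15 S1=3 S2=28 S3=17 blocked=[]
Op 6: conn=15 S1=21 S2=28 S3=17 blocked=[]
Op 7: conn=26 S1=21 S2=28 S3=17 blocked=[]
Op 8: conn=38 S1=21 S2=28 S3=17 blocked=[]
Op 9: conn=38 S1=21 S2=36 S3=17 blocked=[]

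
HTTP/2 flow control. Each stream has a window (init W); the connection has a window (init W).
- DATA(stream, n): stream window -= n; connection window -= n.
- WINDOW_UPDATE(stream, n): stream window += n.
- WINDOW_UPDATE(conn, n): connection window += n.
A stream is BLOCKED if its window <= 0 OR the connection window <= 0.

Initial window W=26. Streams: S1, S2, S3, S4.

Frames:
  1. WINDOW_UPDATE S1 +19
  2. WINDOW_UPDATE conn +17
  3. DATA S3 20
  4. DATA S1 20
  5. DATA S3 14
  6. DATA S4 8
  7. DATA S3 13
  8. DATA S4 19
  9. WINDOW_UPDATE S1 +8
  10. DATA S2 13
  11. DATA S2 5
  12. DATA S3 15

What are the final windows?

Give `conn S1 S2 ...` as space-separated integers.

Answer: -84 33 8 -36 -1

Derivation:
Op 1: conn=26 S1=45 S2=26 S3=26 S4=26 blocked=[]
Op 2: conn=43 S1=45 S2=26 S3=26 S4=26 blocked=[]
Op 3: conn=23 S1=45 S2=26 S3=6 S4=26 blocked=[]
Op 4: conn=3 S1=25 S2=26 S3=6 S4=26 blocked=[]
Op 5: conn=-11 S1=25 S2=26 S3=-8 S4=26 blocked=[1, 2, 3, 4]
Op 6: conn=-19 S1=25 S2=26 S3=-8 S4=18 blocked=[1, 2, 3, 4]
Op 7: conn=-32 S1=25 S2=26 S3=-21 S4=18 blocked=[1, 2, 3, 4]
Op 8: conn=-51 S1=25 S2=26 S3=-21 S4=-1 blocked=[1, 2, 3, 4]
Op 9: conn=-51 S1=33 S2=26 S3=-21 S4=-1 blocked=[1, 2, 3, 4]
Op 10: conn=-64 S1=33 S2=13 S3=-21 S4=-1 blocked=[1, 2, 3, 4]
Op 11: conn=-69 S1=33 S2=8 S3=-21 S4=-1 blocked=[1, 2, 3, 4]
Op 12: conn=-84 S1=33 S2=8 S3=-36 S4=-1 blocked=[1, 2, 3, 4]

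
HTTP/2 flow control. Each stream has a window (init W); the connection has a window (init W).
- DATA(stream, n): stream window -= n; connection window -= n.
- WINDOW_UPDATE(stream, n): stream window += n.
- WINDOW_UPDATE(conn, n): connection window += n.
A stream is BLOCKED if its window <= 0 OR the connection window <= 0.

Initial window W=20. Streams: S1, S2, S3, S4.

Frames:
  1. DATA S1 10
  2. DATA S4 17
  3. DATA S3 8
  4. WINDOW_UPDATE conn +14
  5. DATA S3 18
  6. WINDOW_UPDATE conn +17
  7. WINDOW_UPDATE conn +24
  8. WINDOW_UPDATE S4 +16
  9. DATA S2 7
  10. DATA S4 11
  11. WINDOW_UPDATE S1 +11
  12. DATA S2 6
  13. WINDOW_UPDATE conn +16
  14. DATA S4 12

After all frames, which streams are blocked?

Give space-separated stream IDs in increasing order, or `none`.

Answer: S3 S4

Derivation:
Op 1: conn=10 S1=10 S2=20 S3=20 S4=20 blocked=[]
Op 2: conn=-7 S1=10 S2=20 S3=20 S4=3 blocked=[1, 2, 3, 4]
Op 3: conn=-15 S1=10 S2=20 S3=12 S4=3 blocked=[1, 2, 3, 4]
Op 4: conn=-1 S1=10 S2=20 S3=12 S4=3 blocked=[1, 2, 3, 4]
Op 5: conn=-19 S1=10 S2=20 S3=-6 S4=3 blocked=[1, 2, 3, 4]
Op 6: conn=-2 S1=10 S2=20 S3=-6 S4=3 blocked=[1, 2, 3, 4]
Op 7: conn=22 S1=10 S2=20 S3=-6 S4=3 blocked=[3]
Op 8: conn=22 S1=10 S2=20 S3=-6 S4=19 blocked=[3]
Op 9: conn=15 S1=10 S2=13 S3=-6 S4=19 blocked=[3]
Op 10: conn=4 S1=10 S2=13 S3=-6 S4=8 blocked=[3]
Op 11: conn=4 S1=21 S2=13 S3=-6 S4=8 blocked=[3]
Op 12: conn=-2 S1=21 S2=7 S3=-6 S4=8 blocked=[1, 2, 3, 4]
Op 13: conn=14 S1=21 S2=7 S3=-6 S4=8 blocked=[3]
Op 14: conn=2 S1=21 S2=7 S3=-6 S4=-4 blocked=[3, 4]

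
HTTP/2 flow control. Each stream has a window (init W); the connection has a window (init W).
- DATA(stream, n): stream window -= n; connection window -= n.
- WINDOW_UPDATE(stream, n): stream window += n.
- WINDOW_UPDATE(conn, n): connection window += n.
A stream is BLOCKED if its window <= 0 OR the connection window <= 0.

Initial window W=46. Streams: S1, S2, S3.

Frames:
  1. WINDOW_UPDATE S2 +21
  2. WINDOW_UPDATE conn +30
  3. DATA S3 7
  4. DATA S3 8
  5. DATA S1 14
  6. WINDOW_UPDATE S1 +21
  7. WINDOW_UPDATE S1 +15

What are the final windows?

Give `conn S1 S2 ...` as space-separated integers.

Op 1: conn=46 S1=46 S2=67 S3=46 blocked=[]
Op 2: conn=76 S1=46 S2=67 S3=46 blocked=[]
Op 3: conn=69 S1=46 S2=67 S3=39 blocked=[]
Op 4: conn=61 S1=46 S2=67 S3=31 blocked=[]
Op 5: conn=47 S1=32 S2=67 S3=31 blocked=[]
Op 6: conn=47 S1=53 S2=67 S3=31 blocked=[]
Op 7: conn=47 S1=68 S2=67 S3=31 blocked=[]

Answer: 47 68 67 31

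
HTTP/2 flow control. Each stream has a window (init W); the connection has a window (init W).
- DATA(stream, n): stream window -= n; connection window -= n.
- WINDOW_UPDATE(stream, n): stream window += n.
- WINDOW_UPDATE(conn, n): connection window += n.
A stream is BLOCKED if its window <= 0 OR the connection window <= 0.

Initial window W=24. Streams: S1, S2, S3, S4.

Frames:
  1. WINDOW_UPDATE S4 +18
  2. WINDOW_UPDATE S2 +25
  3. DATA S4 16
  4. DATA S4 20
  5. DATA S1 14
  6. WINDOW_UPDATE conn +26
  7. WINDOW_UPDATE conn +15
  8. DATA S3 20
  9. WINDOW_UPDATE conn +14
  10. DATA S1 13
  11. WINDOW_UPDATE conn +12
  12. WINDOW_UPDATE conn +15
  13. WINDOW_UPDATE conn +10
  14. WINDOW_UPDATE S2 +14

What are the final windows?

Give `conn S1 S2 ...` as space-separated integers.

Answer: 33 -3 63 4 6

Derivation:
Op 1: conn=24 S1=24 S2=24 S3=24 S4=42 blocked=[]
Op 2: conn=24 S1=24 S2=49 S3=24 S4=42 blocked=[]
Op 3: conn=8 S1=24 S2=49 S3=24 S4=26 blocked=[]
Op 4: conn=-12 S1=24 S2=49 S3=24 S4=6 blocked=[1, 2, 3, 4]
Op 5: conn=-26 S1=10 S2=49 S3=24 S4=6 blocked=[1, 2, 3, 4]
Op 6: conn=0 S1=10 S2=49 S3=24 S4=6 blocked=[1, 2, 3, 4]
Op 7: conn=15 S1=10 S2=49 S3=24 S4=6 blocked=[]
Op 8: conn=-5 S1=10 S2=49 S3=4 S4=6 blocked=[1, 2, 3, 4]
Op 9: conn=9 S1=10 S2=49 S3=4 S4=6 blocked=[]
Op 10: conn=-4 S1=-3 S2=49 S3=4 S4=6 blocked=[1, 2, 3, 4]
Op 11: conn=8 S1=-3 S2=49 S3=4 S4=6 blocked=[1]
Op 12: conn=23 S1=-3 S2=49 S3=4 S4=6 blocked=[1]
Op 13: conn=33 S1=-3 S2=49 S3=4 S4=6 blocked=[1]
Op 14: conn=33 S1=-3 S2=63 S3=4 S4=6 blocked=[1]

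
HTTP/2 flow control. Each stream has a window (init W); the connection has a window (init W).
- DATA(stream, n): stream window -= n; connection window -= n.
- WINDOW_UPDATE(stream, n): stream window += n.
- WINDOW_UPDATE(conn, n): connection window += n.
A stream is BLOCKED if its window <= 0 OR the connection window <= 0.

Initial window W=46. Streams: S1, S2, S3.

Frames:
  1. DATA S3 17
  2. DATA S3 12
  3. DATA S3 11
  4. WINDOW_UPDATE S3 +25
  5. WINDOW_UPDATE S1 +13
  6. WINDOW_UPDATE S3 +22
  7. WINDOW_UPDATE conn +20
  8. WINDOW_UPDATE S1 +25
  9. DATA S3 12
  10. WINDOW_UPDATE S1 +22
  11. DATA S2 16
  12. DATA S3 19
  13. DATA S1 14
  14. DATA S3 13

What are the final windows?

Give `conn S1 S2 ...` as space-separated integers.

Op 1: conn=29 S1=46 S2=46 S3=29 blocked=[]
Op 2: conn=17 S1=46 S2=46 S3=17 blocked=[]
Op 3: conn=6 S1=46 S2=46 S3=6 blocked=[]
Op 4: conn=6 S1=46 S2=46 S3=31 blocked=[]
Op 5: conn=6 S1=59 S2=46 S3=31 blocked=[]
Op 6: conn=6 S1=59 S2=46 S3=53 blocked=[]
Op 7: conn=26 S1=59 S2=46 S3=53 blocked=[]
Op 8: conn=26 S1=84 S2=46 S3=53 blocked=[]
Op 9: conn=14 S1=84 S2=46 S3=41 blocked=[]
Op 10: conn=14 S1=106 S2=46 S3=41 blocked=[]
Op 11: conn=-2 S1=106 S2=30 S3=41 blocked=[1, 2, 3]
Op 12: conn=-21 S1=106 S2=30 S3=22 blocked=[1, 2, 3]
Op 13: conn=-35 S1=92 S2=30 S3=22 blocked=[1, 2, 3]
Op 14: conn=-48 S1=92 S2=30 S3=9 blocked=[1, 2, 3]

Answer: -48 92 30 9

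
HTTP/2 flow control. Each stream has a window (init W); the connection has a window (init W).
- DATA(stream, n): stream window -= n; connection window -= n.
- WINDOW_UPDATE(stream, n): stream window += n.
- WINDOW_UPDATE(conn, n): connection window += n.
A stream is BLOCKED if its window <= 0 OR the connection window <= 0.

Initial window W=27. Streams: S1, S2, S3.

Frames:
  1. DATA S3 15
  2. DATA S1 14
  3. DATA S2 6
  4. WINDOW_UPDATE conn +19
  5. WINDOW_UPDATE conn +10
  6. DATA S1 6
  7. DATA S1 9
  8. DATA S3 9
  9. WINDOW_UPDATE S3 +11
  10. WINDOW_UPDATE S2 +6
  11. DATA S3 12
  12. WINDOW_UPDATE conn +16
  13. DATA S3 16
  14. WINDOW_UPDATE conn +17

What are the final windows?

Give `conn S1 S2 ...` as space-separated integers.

Op 1: conn=12 S1=27 S2=27 S3=12 blocked=[]
Op 2: conn=-2 S1=13 S2=27 S3=12 blocked=[1, 2, 3]
Op 3: conn=-8 S1=13 S2=21 S3=12 blocked=[1, 2, 3]
Op 4: conn=11 S1=13 S2=21 S3=12 blocked=[]
Op 5: conn=21 S1=13 S2=21 S3=12 blocked=[]
Op 6: conn=15 S1=7 S2=21 S3=12 blocked=[]
Op 7: conn=6 S1=-2 S2=21 S3=12 blocked=[1]
Op 8: conn=-3 S1=-2 S2=21 S3=3 blocked=[1, 2, 3]
Op 9: conn=-3 S1=-2 S2=21 S3=14 blocked=[1, 2, 3]
Op 10: conn=-3 S1=-2 S2=27 S3=14 blocked=[1, 2, 3]
Op 11: conn=-15 S1=-2 S2=27 S3=2 blocked=[1, 2, 3]
Op 12: conn=1 S1=-2 S2=27 S3=2 blocked=[1]
Op 13: conn=-15 S1=-2 S2=27 S3=-14 blocked=[1, 2, 3]
Op 14: conn=2 S1=-2 S2=27 S3=-14 blocked=[1, 3]

Answer: 2 -2 27 -14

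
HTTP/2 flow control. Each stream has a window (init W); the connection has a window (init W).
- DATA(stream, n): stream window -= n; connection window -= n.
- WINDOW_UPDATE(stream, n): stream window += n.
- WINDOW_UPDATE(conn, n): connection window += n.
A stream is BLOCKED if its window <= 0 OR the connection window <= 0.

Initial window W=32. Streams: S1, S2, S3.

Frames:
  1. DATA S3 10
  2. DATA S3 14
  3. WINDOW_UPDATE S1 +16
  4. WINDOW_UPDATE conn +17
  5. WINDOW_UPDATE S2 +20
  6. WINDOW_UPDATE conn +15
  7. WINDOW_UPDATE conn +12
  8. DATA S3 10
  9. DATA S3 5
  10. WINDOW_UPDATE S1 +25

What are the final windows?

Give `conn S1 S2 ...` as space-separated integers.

Answer: 37 73 52 -7

Derivation:
Op 1: conn=22 S1=32 S2=32 S3=22 blocked=[]
Op 2: conn=8 S1=32 S2=32 S3=8 blocked=[]
Op 3: conn=8 S1=48 S2=32 S3=8 blocked=[]
Op 4: conn=25 S1=48 S2=32 S3=8 blocked=[]
Op 5: conn=25 S1=48 S2=52 S3=8 blocked=[]
Op 6: conn=40 S1=48 S2=52 S3=8 blocked=[]
Op 7: conn=52 S1=48 S2=52 S3=8 blocked=[]
Op 8: conn=42 S1=48 S2=52 S3=-2 blocked=[3]
Op 9: conn=37 S1=48 S2=52 S3=-7 blocked=[3]
Op 10: conn=37 S1=73 S2=52 S3=-7 blocked=[3]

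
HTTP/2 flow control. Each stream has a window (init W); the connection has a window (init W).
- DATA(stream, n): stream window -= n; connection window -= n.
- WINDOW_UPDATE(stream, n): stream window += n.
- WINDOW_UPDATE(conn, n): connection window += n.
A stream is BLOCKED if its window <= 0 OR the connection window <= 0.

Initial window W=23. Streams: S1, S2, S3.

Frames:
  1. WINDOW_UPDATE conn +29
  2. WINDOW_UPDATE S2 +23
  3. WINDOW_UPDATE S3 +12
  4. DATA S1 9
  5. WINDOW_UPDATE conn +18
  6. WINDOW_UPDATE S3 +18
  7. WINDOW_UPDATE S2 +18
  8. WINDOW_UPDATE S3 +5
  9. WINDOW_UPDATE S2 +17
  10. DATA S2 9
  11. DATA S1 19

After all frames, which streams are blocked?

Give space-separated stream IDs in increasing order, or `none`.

Answer: S1

Derivation:
Op 1: conn=52 S1=23 S2=23 S3=23 blocked=[]
Op 2: conn=52 S1=23 S2=46 S3=23 blocked=[]
Op 3: conn=52 S1=23 S2=46 S3=35 blocked=[]
Op 4: conn=43 S1=14 S2=46 S3=35 blocked=[]
Op 5: conn=61 S1=14 S2=46 S3=35 blocked=[]
Op 6: conn=61 S1=14 S2=46 S3=53 blocked=[]
Op 7: conn=61 S1=14 S2=64 S3=53 blocked=[]
Op 8: conn=61 S1=14 S2=64 S3=58 blocked=[]
Op 9: conn=61 S1=14 S2=81 S3=58 blocked=[]
Op 10: conn=52 S1=14 S2=72 S3=58 blocked=[]
Op 11: conn=33 S1=-5 S2=72 S3=58 blocked=[1]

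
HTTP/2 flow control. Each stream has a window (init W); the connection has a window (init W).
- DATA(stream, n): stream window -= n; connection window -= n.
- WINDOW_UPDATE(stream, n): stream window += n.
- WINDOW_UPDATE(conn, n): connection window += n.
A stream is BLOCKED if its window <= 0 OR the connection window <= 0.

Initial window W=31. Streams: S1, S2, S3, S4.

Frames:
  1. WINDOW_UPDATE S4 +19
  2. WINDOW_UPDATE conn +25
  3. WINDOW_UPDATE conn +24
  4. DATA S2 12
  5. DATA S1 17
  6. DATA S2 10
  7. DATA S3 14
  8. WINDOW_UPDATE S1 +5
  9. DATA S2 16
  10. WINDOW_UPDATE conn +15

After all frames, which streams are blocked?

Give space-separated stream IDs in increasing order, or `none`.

Op 1: conn=31 S1=31 S2=31 S3=31 S4=50 blocked=[]
Op 2: conn=56 S1=31 S2=31 S3=31 S4=50 blocked=[]
Op 3: conn=80 S1=31 S2=31 S3=31 S4=50 blocked=[]
Op 4: conn=68 S1=31 S2=19 S3=31 S4=50 blocked=[]
Op 5: conn=51 S1=14 S2=19 S3=31 S4=50 blocked=[]
Op 6: conn=41 S1=14 S2=9 S3=31 S4=50 blocked=[]
Op 7: conn=27 S1=14 S2=9 S3=17 S4=50 blocked=[]
Op 8: conn=27 S1=19 S2=9 S3=17 S4=50 blocked=[]
Op 9: conn=11 S1=19 S2=-7 S3=17 S4=50 blocked=[2]
Op 10: conn=26 S1=19 S2=-7 S3=17 S4=50 blocked=[2]

Answer: S2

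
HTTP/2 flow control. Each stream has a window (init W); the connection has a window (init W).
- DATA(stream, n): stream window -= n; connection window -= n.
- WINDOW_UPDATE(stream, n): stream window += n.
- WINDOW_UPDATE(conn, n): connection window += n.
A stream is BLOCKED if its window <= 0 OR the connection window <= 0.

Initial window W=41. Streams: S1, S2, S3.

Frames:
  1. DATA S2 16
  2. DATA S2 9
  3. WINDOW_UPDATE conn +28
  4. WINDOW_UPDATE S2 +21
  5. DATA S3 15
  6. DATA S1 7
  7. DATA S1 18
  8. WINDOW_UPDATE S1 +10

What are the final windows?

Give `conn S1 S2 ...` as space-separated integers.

Op 1: conn=25 S1=41 S2=25 S3=41 blocked=[]
Op 2: conn=16 S1=41 S2=16 S3=41 blocked=[]
Op 3: conn=44 S1=41 S2=16 S3=41 blocked=[]
Op 4: conn=44 S1=41 S2=37 S3=41 blocked=[]
Op 5: conn=29 S1=41 S2=37 S3=26 blocked=[]
Op 6: conn=22 S1=34 S2=37 S3=26 blocked=[]
Op 7: conn=4 S1=16 S2=37 S3=26 blocked=[]
Op 8: conn=4 S1=26 S2=37 S3=26 blocked=[]

Answer: 4 26 37 26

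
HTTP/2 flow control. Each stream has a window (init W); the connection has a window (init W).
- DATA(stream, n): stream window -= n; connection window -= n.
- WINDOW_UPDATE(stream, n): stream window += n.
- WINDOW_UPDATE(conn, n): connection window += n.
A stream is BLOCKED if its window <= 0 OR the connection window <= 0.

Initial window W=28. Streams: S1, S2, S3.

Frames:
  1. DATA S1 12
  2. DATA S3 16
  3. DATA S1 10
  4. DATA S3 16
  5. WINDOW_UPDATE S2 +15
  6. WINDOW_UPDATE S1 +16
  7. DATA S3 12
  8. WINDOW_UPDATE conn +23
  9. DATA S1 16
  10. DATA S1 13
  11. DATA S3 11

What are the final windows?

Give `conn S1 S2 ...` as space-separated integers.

Answer: -55 -7 43 -27

Derivation:
Op 1: conn=16 S1=16 S2=28 S3=28 blocked=[]
Op 2: conn=0 S1=16 S2=28 S3=12 blocked=[1, 2, 3]
Op 3: conn=-10 S1=6 S2=28 S3=12 blocked=[1, 2, 3]
Op 4: conn=-26 S1=6 S2=28 S3=-4 blocked=[1, 2, 3]
Op 5: conn=-26 S1=6 S2=43 S3=-4 blocked=[1, 2, 3]
Op 6: conn=-26 S1=22 S2=43 S3=-4 blocked=[1, 2, 3]
Op 7: conn=-38 S1=22 S2=43 S3=-16 blocked=[1, 2, 3]
Op 8: conn=-15 S1=22 S2=43 S3=-16 blocked=[1, 2, 3]
Op 9: conn=-31 S1=6 S2=43 S3=-16 blocked=[1, 2, 3]
Op 10: conn=-44 S1=-7 S2=43 S3=-16 blocked=[1, 2, 3]
Op 11: conn=-55 S1=-7 S2=43 S3=-27 blocked=[1, 2, 3]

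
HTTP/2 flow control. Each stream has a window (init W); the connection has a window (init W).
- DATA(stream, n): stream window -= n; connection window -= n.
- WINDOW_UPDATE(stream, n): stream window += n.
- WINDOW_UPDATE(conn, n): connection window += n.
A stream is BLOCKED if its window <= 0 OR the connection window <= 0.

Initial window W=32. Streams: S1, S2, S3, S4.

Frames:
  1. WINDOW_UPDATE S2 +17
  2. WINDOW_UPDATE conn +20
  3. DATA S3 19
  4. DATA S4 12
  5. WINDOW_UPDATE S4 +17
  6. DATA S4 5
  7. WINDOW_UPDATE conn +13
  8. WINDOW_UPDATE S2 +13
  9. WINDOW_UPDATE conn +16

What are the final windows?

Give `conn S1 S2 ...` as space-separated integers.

Op 1: conn=32 S1=32 S2=49 S3=32 S4=32 blocked=[]
Op 2: conn=52 S1=32 S2=49 S3=32 S4=32 blocked=[]
Op 3: conn=33 S1=32 S2=49 S3=13 S4=32 blocked=[]
Op 4: conn=21 S1=32 S2=49 S3=13 S4=20 blocked=[]
Op 5: conn=21 S1=32 S2=49 S3=13 S4=37 blocked=[]
Op 6: conn=16 S1=32 S2=49 S3=13 S4=32 blocked=[]
Op 7: conn=29 S1=32 S2=49 S3=13 S4=32 blocked=[]
Op 8: conn=29 S1=32 S2=62 S3=13 S4=32 blocked=[]
Op 9: conn=45 S1=32 S2=62 S3=13 S4=32 blocked=[]

Answer: 45 32 62 13 32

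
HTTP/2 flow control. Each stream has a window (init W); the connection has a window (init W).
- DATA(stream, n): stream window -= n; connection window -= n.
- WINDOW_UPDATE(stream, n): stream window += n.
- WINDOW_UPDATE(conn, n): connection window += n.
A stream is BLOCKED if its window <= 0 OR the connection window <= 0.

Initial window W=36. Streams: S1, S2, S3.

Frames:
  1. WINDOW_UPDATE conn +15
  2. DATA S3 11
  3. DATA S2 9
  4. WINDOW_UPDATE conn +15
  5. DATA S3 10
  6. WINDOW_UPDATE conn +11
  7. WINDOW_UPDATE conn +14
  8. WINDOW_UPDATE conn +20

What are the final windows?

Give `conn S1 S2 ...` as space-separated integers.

Op 1: conn=51 S1=36 S2=36 S3=36 blocked=[]
Op 2: conn=40 S1=36 S2=36 S3=25 blocked=[]
Op 3: conn=31 S1=36 S2=27 S3=25 blocked=[]
Op 4: conn=46 S1=36 S2=27 S3=25 blocked=[]
Op 5: conn=36 S1=36 S2=27 S3=15 blocked=[]
Op 6: conn=47 S1=36 S2=27 S3=15 blocked=[]
Op 7: conn=61 S1=36 S2=27 S3=15 blocked=[]
Op 8: conn=81 S1=36 S2=27 S3=15 blocked=[]

Answer: 81 36 27 15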